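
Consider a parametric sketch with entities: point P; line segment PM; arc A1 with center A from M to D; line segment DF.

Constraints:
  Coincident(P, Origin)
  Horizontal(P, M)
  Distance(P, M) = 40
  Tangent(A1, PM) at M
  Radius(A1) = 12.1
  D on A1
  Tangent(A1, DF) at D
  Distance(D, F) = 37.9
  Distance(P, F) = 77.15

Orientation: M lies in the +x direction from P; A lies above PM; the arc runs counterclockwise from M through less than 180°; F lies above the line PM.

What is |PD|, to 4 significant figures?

52.23

Checks: |PM| = 40.00 ✓; |AD| = 12.10 ✓; ∠(AD, DF) = 90.00° ✓; |DF| = 37.90 ✓; |PF| = 77.15 ✓.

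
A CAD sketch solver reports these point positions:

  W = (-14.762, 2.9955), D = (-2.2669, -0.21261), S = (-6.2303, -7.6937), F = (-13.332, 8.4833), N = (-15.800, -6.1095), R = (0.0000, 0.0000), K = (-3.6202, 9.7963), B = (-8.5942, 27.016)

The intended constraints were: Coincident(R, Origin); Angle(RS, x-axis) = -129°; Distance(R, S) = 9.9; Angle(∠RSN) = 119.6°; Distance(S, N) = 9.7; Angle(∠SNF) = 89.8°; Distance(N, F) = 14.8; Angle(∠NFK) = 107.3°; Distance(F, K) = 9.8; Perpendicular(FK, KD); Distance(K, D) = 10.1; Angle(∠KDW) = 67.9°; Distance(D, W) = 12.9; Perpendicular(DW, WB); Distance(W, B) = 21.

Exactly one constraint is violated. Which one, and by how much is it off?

Distance(W, B) = 21 — off by 3.80.

R = (0.00, 0.00) ✓; RS at -129.0° ✓; |RS| = 9.900 ✓; ∠RSN = 119.6° ✓; |SN| = 9.700 ✓; ∠SNF = 89.80° ✓; |NF| = 14.80 ✓; ∠NFK = 107.3° ✓; |FK| = 9.800 ✓; ∠(FK, KD) = 90.00° ✓; |KD| = 10.10 ✓; ∠KDW = 67.90° ✓; |DW| = 12.90 ✓; ∠(DW, WB) = 90.00° ✓; |WB| = 24.80 ✗.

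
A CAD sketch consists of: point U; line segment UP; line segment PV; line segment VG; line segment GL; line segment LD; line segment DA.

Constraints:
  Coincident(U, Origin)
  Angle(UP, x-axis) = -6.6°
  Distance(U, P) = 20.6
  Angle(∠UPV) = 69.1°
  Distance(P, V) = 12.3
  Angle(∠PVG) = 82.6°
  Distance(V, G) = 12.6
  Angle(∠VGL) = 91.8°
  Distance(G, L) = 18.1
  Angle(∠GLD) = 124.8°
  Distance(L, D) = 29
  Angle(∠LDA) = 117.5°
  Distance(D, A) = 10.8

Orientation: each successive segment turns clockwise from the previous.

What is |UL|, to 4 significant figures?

16.98

U is at the origin; UP runs at -6.6° with length 20.6, so P = (20.46, -2.368). ∠UPV = 69.1° gives PV at -117.5° from the x-axis; with |PV| = 12.3, V = (14.78, -13.28). ∠PVG = 82.6° gives VG at 145.1° from the x-axis; with |VG| = 12.6, G = (4.450, -6.069). ∠VGL = 91.8° gives GL at 56.90° from the x-axis; with |GL| = 18.1, L = (14.33, 9.094). Then |UL| = |L − U| = 16.98.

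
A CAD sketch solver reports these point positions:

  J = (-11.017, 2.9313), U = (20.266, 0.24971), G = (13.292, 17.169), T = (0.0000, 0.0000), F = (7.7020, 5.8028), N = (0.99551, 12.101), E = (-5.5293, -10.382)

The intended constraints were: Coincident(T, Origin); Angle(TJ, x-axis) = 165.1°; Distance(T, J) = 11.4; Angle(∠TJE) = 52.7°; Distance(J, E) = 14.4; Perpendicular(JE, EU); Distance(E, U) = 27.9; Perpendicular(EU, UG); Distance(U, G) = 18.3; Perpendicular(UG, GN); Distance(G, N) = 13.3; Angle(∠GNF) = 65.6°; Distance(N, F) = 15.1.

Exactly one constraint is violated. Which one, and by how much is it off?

Distance(N, F) = 15.1 — off by 5.90.

T = (0.00, 0.00) ✓; TJ at 165.1° ✓; |TJ| = 11.40 ✓; ∠TJE = 52.70° ✓; |JE| = 14.40 ✓; ∠(JE, EU) = 90.00° ✓; |EU| = 27.90 ✓; ∠(EU, UG) = 90.00° ✓; |UG| = 18.30 ✓; ∠(UG, GN) = 90.00° ✓; |GN| = 13.30 ✓; ∠GNF = 65.60° ✓; |NF| = 9.200 ✗.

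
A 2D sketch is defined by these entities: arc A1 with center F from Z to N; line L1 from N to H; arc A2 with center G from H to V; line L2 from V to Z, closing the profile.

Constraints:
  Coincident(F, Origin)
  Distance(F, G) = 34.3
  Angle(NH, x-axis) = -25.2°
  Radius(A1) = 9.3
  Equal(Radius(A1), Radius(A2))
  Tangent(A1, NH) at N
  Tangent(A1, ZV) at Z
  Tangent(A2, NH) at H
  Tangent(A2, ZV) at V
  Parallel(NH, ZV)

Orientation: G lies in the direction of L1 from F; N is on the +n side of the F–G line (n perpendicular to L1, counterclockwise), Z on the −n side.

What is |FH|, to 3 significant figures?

35.5

The slot axis is L1's direction at -25.2°, so u = (cos -25.2°, sin -25.2°) = (0.905, -0.426) and n = (−sin -25.2°, cos -25.2°) = (0.426, 0.905). F is at the origin and G lies 34.3 along u from F, so G = 34.3·u = (31.0, -14.6). Tangency of A1 to both parallel lines with radius 9.3 puts N and Z at F ± 9.3·n: N = (3.96, 8.41), Z = (-3.96, -8.41). Equal radii place H and V the same way about G: H = G + 9.3·n = (35.0, -6.19), V = G − 9.3·n = (27.1, -23.0). Then |FH| = |H − F| = 35.5.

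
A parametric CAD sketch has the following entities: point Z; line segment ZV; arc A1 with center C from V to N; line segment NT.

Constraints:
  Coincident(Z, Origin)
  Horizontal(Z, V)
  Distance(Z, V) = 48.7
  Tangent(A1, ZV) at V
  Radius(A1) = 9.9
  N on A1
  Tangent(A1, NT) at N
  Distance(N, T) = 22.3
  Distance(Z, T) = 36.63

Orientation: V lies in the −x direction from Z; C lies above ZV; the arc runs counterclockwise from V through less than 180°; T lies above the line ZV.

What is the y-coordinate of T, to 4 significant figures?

23.27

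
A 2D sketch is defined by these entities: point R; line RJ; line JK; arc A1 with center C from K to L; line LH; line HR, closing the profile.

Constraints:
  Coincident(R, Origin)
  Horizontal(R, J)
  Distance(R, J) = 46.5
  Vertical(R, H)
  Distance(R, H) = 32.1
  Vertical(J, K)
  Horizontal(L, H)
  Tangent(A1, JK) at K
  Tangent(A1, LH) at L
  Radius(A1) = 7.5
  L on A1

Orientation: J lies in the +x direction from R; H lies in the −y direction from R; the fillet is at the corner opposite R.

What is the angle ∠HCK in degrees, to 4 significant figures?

169.1°

R is at the origin; R and J share the same y with |RJ| = 46.5 and J on the +x side, so J = (46.50, 0.000). RH is vertical with |RH| = 32.1 and H on the −y side, so H = (0.000, -32.10). The virtual corner opposite R is at (46.50, -32.10). A1 meets JK tangentially, so CK is at right angles to JK and A1 meets LH tangentially, so CL is at right angles to LH, with radius 7.5, so the center C sits 7.5 in from both sides at C = (39.00, -24.60). That places the tangent points at K = (46.50, -24.60) on JK and L = (39.00, -32.10) on LH. Then cos ∠HCK = CH·CK / (|CH||CK|), giving 169.1°.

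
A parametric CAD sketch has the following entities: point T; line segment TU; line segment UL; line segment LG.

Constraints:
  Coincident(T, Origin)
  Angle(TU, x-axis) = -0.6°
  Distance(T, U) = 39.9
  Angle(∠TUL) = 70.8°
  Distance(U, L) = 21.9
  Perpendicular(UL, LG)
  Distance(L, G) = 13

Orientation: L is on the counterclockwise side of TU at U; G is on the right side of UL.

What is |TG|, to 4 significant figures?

51.44

T is at the origin; TU runs at -0.6° with length 39.9, so U = 39.9·(cos -0.6°, sin -0.6°) = (39.90, -0.4178). ∠TUL = 70.8°, so UL runs at -0.6° + (180° − 70.8°) = 108.6° from the x-axis; with |UL| = 21.9, L = U + 21.9·(cos 108.6°, sin 108.6°) = (32.91, 20.34). The perpendicularity gives LG at right angles to UL; with |LG| = 13.0 on the right of UL, G = L + 13.0·(0.9478, 0.3190) = (45.23, 24.48). Then |TG| = |G − T| = 51.44.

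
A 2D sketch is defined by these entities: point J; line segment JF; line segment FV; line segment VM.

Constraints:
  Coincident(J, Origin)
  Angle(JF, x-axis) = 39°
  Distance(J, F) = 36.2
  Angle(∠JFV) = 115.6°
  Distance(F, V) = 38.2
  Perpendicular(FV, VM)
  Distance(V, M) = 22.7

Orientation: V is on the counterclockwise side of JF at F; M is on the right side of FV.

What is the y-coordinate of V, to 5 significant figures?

59.941

J is at the origin; JF runs at 39.0° with length 36.2, so F = 36.2·(cos 39.0°, sin 39.0°) = (28.133, 22.781). ∠JFV = 115.6°, so FV runs at 39.0° + (180° − 115.6°) = 103.40° from the x-axis; with |FV| = 38.2, V = F + 38.2·(cos 103.40°, sin 103.40°) = (19.280, 59.941). So V.y = 59.941.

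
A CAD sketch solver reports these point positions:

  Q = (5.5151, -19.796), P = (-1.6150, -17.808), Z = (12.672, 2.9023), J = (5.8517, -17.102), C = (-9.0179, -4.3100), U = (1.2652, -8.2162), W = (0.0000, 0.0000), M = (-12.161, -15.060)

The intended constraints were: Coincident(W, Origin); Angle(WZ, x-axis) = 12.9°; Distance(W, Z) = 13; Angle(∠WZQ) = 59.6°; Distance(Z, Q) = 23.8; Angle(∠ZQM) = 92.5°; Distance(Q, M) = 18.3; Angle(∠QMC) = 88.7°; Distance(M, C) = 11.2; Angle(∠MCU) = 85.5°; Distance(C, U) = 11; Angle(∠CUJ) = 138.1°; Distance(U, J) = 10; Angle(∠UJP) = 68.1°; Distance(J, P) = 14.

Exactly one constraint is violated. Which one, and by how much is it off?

Distance(J, P) = 14 — off by 6.50.

W = (0.00, 0.00) ✓; WZ at 12.90° ✓; |WZ| = 13.00 ✓; ∠WZQ = 59.60° ✓; |ZQ| = 23.80 ✓; ∠ZQM = 92.50° ✓; |QM| = 18.30 ✓; ∠QMC = 88.70° ✓; |MC| = 11.20 ✓; ∠MCU = 85.50° ✓; |CU| = 11.00 ✓; ∠CUJ = 138.1° ✓; |UJ| = 10.00 ✓; ∠UJP = 68.10° ✓; |JP| = 7.500 ✗.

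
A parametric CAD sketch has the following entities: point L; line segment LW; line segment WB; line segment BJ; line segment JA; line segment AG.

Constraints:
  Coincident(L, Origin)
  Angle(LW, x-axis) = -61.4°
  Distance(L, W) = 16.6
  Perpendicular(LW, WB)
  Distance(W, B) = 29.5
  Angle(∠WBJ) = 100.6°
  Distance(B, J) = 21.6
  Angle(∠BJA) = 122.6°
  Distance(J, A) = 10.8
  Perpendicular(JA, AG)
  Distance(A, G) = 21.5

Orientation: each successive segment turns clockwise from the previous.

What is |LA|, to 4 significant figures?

28.28

L is at the origin; LW runs at -61.4° with length 16.6, so W = (7.946, -14.57). LW is perpendicular to WB, so WB runs at -151.4°; with |WB| = 29.5, B = (-17.95, -28.70). ∠WBJ = 100.6° gives BJ at 129.2° from the x-axis; with |BJ| = 21.6, J = (-31.61, -11.96). ∠BJA = 122.6° gives JA at 71.80° from the x-axis; with |JA| = 10.8, A = (-28.23, -1.697). Then |LA| = |A − L| = 28.28.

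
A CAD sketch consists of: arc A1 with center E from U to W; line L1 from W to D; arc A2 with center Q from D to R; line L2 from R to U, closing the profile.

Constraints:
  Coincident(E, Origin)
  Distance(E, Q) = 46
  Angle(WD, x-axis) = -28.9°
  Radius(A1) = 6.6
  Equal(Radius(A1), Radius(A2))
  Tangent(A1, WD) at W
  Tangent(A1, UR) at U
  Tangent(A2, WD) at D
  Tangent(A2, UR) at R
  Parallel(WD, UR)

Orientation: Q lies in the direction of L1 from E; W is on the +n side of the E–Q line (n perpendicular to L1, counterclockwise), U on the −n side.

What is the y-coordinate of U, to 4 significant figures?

-5.778

E is at the origin and Q lies 46.0 along u from E, so Q = 46.0·u = (40.27, -22.23). Tangency of A1 to both parallel lines with radius 6.6 puts W and U at E ± 6.6·n: W = (3.190, 5.778), U = (-3.190, -5.778). So U.y = -5.778.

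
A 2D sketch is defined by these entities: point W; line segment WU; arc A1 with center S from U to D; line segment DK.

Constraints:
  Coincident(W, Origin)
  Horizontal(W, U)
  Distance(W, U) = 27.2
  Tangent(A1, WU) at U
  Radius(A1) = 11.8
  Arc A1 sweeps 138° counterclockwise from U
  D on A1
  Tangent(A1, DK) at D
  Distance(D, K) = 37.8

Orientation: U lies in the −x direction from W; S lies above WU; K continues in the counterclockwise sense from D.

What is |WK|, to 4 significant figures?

65.95

W is at the origin; WU is horizontal with |WU| = 27.2 and U on the −x side, so U = (-27.20, 0.000). The tangent condition forces SU to be normal to WU, so S = U + (0, 11.8) = (-27.20, 11.80). On A1, U sits at bearing -90° from S; a 138° counterclockwise sweep puts D at bearing 48°, so D = S + 11.8·(cos 48°, sin 48°) = (-19.30, 20.57). Since A1 is tangent to DK there, SD ⟂ DK, so DK runs along (−sin 48°, cos 48°); with |DK| = 37.8, K = (-47.40, 45.86). Then |WK| = |K − W| = 65.95.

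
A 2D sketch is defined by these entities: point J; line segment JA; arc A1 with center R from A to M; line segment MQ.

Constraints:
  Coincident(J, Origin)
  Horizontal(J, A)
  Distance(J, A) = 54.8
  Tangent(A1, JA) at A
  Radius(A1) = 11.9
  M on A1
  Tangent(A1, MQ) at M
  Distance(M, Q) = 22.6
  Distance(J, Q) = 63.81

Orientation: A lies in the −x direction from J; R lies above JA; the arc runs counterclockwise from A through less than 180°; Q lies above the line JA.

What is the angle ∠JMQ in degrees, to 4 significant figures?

131.3°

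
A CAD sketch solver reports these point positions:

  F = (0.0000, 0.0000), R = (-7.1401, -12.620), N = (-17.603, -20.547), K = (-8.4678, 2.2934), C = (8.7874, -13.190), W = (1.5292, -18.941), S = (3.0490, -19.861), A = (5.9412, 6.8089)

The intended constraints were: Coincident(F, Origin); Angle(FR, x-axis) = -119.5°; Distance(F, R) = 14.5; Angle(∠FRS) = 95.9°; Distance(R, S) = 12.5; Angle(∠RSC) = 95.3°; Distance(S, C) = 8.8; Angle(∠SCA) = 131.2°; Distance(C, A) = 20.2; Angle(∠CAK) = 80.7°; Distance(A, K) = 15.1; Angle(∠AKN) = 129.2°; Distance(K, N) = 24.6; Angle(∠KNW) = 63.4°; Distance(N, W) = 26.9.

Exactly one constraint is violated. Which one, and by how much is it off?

Distance(N, W) = 26.9 — off by 7.70.

F = (0.00, 0.00) ✓; FR at -119.5° ✓; |FR| = 14.50 ✓; ∠FRS = 95.90° ✓; |RS| = 12.50 ✓; ∠RSC = 95.30° ✓; |SC| = 8.800 ✓; ∠SCA = 131.2° ✓; |CA| = 20.20 ✓; ∠CAK = 80.70° ✓; |AK| = 15.10 ✓; ∠AKN = 129.2° ✓; |KN| = 24.60 ✓; ∠KNW = 63.40° ✓; |NW| = 19.20 ✗.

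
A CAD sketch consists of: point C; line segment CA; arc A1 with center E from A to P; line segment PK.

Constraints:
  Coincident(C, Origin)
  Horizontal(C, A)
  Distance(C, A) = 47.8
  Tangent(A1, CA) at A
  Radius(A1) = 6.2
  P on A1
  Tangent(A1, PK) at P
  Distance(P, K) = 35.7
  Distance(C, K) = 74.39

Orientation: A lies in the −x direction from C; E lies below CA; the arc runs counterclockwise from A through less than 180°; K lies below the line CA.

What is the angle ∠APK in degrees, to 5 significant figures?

142.83°

Checks: |EP| = 6.200 ✓; ∠(EP, PK) = 90.00° ✓; |PK| = 35.70 ✓; |CK| = 74.39 ✓.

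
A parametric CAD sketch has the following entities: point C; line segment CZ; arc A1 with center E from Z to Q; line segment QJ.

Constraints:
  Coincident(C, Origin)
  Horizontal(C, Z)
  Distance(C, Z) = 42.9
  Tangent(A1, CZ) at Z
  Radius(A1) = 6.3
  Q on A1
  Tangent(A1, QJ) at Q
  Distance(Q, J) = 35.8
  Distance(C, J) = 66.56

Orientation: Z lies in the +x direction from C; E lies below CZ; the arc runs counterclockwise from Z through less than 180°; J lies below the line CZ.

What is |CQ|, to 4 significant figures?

38.23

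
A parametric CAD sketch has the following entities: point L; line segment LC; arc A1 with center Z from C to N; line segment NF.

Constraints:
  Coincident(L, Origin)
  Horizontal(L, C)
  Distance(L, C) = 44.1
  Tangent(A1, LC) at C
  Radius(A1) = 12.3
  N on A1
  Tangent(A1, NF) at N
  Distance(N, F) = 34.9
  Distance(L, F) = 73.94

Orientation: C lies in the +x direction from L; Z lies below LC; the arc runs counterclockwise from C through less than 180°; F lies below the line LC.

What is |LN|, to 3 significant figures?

40.1

L is at the origin; L and C share the same y with |LC| = 44.1 and C on the +x side, so C = (44.1, 0.00). Tangency of A1 to LC means the radius ZC is perpendicular to LC, so Z = C + (0, -12.3) = (44.1, -12.3). Since ZN ⟂ NF (tangency), |ZF| = √(12.3² + 34.9²) = 37.0 regardless of where N sits on A1. So F lies on both circle(L, 73.94) and circle(Z, 37.0); the below-LC intersection is F = (57.1, -46.9). N is the foot of the tangent from F: N = (34.7, -20.2).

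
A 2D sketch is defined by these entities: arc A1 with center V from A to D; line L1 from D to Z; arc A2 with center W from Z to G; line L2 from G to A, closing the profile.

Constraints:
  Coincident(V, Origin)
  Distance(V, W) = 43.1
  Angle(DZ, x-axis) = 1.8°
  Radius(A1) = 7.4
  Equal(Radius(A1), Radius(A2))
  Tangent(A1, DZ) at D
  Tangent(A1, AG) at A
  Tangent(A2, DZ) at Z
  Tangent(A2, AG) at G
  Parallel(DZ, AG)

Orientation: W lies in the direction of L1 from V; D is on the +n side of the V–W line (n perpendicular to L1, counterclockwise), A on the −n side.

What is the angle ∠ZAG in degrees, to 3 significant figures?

19.0°

Tangency of A1 to both parallel lines with radius 7.4 puts D and A at V ± 7.4·n: D = (-0.232, 7.40), A = (0.232, -7.40). Equal radii place Z and G the same way about W: Z = W + 7.4·n = (42.8, 8.75), G = W − 7.4·n = (43.3, -6.04). Then cos ∠ZAG = AZ·AG / (|AZ||AG|), giving 19.0°.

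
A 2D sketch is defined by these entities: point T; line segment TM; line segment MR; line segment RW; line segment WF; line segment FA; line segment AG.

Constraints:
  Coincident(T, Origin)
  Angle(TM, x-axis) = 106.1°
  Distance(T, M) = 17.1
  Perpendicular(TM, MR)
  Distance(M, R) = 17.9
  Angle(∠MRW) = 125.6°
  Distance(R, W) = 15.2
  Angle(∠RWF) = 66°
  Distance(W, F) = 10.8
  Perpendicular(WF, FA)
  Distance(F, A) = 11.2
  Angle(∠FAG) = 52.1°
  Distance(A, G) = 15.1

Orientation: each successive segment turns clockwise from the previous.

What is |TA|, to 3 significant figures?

19.4

T is at the origin; TM runs at 106.1° with length 17.1, so M = (-4.74, 16.4). TM ⟂ MR, so MR runs at 16.1°; with |MR| = 17.9, R = (12.5, 21.4). ∠MRW = 125.6° gives RW at -38.3° from the x-axis; with |RW| = 15.2, W = (24.4, 12.0). ∠RWF = 66.0° gives WF at -152° from the x-axis; with |WF| = 10.8, F = (14.8, 6.95). WF ⟂ FA, so FA runs at 118°; with |FA| = 11.2, A = (9.62, 16.9). Then |TA| = |A − T| = 19.4.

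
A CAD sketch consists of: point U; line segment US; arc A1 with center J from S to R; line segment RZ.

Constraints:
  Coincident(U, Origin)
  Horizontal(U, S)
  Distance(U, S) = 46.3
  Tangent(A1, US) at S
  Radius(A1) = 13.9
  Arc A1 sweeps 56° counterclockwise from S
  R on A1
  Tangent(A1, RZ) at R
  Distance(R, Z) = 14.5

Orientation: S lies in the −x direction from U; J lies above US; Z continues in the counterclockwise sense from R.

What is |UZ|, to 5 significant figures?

32.257

U is at the origin; U and S share the same y with |US| = 46.3 and S on the −x side, so S = (-46.300, 0.0000). The tangent condition forces JS to be normal to US, so J = S + (0, 13.9) = (-46.300, 13.900). On A1, S sits at bearing -90° from J; a 56° counterclockwise sweep puts R at bearing -34°, so R = J + 13.9·(cos -34°, sin -34°) = (-34.776, 6.1272). The tangent condition forces JR to be normal to RZ, so RZ runs along (−sin -34°, cos -34°); with |RZ| = 14.5, Z = (-26.668, 18.148). Then |UZ| = |Z − U| = 32.257.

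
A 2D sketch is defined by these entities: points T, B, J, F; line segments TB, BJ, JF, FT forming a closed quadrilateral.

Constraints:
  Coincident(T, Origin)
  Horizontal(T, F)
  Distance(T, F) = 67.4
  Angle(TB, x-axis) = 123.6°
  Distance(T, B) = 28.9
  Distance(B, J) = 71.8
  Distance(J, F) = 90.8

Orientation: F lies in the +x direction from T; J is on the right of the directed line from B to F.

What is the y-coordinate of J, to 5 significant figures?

-47.478

T is at the origin; T and F share the same y with |TF| = 67.4 and F in +x, so F = (67.4, 0). TB runs at 123.6° with |TB| = 28.9, so B = (-15.993, 24.071). J is determined by |BJ| = 71.8 and |JF| = 90.8 together: it lies at the intersection of circle(B, 71.8) and circle(F, 90.8). With |BF| = 86.798, the foot of the radical line on BF is 25.602 from B and the perpendicular offset is √(71.8² − 25.602²) = 67.080. Taking the right-of-BF solution: J = (-9.9983, -47.478).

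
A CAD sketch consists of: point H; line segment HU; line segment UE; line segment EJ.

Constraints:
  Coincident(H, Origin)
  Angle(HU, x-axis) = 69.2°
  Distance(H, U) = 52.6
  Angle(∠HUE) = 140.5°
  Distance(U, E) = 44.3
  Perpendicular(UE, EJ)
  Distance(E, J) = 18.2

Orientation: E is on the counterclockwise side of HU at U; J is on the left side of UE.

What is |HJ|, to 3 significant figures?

86.2

H is at the origin; HU runs at 69.2° with length 52.6, so U = 52.6·(cos 69.2°, sin 69.2°) = (18.7, 49.2). ∠HUE = 140.5°, so UE runs at 69.2° + (180° − 140.5°) = 109° from the x-axis; with |UE| = 44.3, E = U + 44.3·(cos 109°, sin 109°) = (4.48, 91.1). UE ⟂ EJ; with |EJ| = 18.2 on the left of UE, J = E + 18.2·(-0.947, -0.321) = (-12.8, 85.3). Then |HJ| = |J − H| = 86.2.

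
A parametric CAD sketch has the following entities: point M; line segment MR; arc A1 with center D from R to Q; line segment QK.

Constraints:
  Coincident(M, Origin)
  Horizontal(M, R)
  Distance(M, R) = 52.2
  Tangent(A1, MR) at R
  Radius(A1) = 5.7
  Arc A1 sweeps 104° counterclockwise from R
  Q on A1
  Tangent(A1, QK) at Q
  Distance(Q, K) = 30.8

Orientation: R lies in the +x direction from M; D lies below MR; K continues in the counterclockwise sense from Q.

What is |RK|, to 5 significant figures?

37.014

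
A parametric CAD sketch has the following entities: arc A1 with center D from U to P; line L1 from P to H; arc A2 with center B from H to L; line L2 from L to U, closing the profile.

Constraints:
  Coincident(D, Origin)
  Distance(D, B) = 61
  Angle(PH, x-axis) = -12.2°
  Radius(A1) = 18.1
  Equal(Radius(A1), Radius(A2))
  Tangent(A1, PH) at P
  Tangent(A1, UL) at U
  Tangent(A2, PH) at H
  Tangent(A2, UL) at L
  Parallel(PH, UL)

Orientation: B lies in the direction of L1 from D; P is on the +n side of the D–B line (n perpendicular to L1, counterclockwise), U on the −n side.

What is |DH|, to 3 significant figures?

63.6

The slot axis is L1's direction at -12.2°, so u = (cos -12.2°, sin -12.2°) = (0.977, -0.211) and n = (−sin -12.2°, cos -12.2°) = (0.211, 0.977). D is at the origin and B lies 61.0 along u from D, so B = 61.0·u = (59.6, -12.9). Tangency of A1 to both parallel lines with radius 18.1 puts P and U at D ± 18.1·n: P = (3.82, 17.7), U = (-3.82, -17.7). Equal radii place H and L the same way about B: H = B + 18.1·n = (63.4, 4.80), L = B − 18.1·n = (55.8, -30.6). Then |DH| = |H − D| = 63.6.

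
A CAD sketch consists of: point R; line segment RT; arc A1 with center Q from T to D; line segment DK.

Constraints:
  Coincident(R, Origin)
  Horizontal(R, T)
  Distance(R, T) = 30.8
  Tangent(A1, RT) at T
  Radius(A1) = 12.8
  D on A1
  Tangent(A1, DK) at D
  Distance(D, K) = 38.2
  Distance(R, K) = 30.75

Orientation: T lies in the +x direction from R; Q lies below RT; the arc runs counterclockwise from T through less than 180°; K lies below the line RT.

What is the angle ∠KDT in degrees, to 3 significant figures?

158°

Checks: |RT| = 30.80 ✓; |QD| = 12.80 ✓; ∠(QD, DK) = 90.00° ✓; |DK| = 38.20 ✓; |RK| = 30.75 ✓.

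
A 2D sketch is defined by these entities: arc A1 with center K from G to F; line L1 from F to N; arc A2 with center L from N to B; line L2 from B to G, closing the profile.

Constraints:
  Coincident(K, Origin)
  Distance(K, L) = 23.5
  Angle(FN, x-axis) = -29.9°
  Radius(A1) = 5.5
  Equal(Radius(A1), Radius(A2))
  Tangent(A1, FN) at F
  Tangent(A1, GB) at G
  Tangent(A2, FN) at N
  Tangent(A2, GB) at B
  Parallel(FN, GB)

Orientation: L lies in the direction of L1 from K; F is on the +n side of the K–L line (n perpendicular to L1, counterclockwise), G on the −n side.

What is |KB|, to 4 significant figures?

24.14

The slot axis is L1's direction at -29.9°, so u = (cos -29.9°, sin -29.9°) = (0.8669, -0.4985) and n = (−sin -29.9°, cos -29.9°) = (0.4985, 0.8669). K is at the origin and L lies 23.5 along u from K, so L = 23.5·u = (20.37, -11.71). Tangency of A1 to both parallel lines with radius 5.5 puts F and G at K ± 5.5·n: F = (2.742, 4.768), G = (-2.742, -4.768). Equal radii place N and B the same way about L: N = L + 5.5·n = (23.11, -6.947), B = L − 5.5·n = (17.63, -16.48). Then |KB| = |B − K| = 24.14.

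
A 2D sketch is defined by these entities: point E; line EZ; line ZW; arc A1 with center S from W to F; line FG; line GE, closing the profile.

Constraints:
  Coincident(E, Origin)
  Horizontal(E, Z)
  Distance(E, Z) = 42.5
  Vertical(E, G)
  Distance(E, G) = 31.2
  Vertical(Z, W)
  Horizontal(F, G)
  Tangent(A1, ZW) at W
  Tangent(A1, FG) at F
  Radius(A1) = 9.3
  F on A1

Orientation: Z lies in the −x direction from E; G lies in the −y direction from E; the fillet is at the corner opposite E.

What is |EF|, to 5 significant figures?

45.560

E is at the origin; EZ is horizontal with |EZ| = 42.5 and Z on the −x side, so Z = (-42.500, 0.0000). EG is vertical with |EG| = 31.2 and G on the −y side, so G = (0.0000, -31.200). The virtual corner opposite E is at (-42.500, -31.200). Tangency of A1 to ZW means the radius SW is perpendicular to ZW and tangency of A1 to FG means the radius SF is perpendicular to FG, with radius 9.3, so the center S sits 9.3 in from both sides at S = (-33.200, -21.900). That places the tangent points at W = (-42.500, -21.900) on ZW and F = (-33.200, -31.200) on FG. Then |EF| = |F − E| = 45.560.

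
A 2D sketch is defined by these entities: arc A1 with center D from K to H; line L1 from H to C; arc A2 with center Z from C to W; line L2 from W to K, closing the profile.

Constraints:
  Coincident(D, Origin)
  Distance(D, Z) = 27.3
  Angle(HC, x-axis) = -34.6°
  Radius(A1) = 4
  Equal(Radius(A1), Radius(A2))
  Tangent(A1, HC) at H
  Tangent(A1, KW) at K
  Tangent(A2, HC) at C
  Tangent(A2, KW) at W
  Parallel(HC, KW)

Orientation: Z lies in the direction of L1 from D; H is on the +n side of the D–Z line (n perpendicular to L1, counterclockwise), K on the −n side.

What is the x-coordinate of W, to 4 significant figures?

20.20

Tangency of A1 to both parallel lines with radius 4.0 puts H and K at D ± 4.0·n: H = (2.271, 3.293), K = (-2.271, -3.293). Equal radii place C and W the same way about Z: C = Z + 4.0·n = (24.74, -12.21), W = Z − 4.0·n = (20.20, -18.79). So W.x = 20.20.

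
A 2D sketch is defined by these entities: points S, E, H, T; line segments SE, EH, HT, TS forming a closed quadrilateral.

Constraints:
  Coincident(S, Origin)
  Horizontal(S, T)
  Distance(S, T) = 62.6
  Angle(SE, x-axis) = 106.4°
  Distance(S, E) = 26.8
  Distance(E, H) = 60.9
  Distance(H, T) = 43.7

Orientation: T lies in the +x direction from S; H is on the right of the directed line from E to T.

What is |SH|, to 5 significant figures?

36.293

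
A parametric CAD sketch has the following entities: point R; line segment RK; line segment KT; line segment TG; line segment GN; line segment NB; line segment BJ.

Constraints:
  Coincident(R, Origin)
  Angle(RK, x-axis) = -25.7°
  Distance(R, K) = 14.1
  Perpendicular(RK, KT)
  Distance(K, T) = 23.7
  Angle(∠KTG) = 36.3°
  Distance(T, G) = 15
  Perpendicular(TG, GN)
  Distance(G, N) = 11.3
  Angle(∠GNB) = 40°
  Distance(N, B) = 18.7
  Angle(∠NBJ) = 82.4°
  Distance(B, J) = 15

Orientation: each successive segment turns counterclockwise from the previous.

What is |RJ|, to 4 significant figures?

18.11

R is at the origin; RK runs at -25.7° with length 14.1, so K = (12.71, -6.115). The perpendicularity gives KT at right angles to RK, so KT runs at 64.30°; with |KT| = 23.7, T = (22.98, 15.24). ∠KTG = 36.3° gives TG at -152.0° from the x-axis; with |TG| = 15.0, G = (9.739, 8.199). TG is perpendicular to GN, so GN runs at -62.00°; with |GN| = 11.3, N = (15.04, -1.778). ∠GNB = 40.0° gives NB at 78.00° from the x-axis; with |NB| = 18.7, B = (18.93, 16.51). ∠NBJ = 82.4° gives BJ at 175.6° from the x-axis; with |BJ| = 15.0, J = (3.976, 17.66). Then |RJ| = |J − R| = 18.11.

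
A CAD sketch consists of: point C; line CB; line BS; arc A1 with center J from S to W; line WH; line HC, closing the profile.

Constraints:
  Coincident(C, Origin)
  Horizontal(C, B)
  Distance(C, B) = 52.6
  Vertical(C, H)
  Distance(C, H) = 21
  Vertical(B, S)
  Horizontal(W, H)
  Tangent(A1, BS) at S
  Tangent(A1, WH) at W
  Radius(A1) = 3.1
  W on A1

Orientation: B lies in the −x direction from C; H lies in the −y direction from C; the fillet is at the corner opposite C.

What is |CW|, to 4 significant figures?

53.77

The virtual corner opposite C is at (-52.60, -21.00). Tangency of A1 to BS means the radius JS is perpendicular to BS and tangency of A1 to WH means the radius JW is perpendicular to WH, with radius 3.1, so the center J sits 3.1 in from both sides at J = (-49.50, -17.90). That places the tangent points at S = (-52.60, -17.90) on BS and W = (-49.50, -21.00) on WH. Then |CW| = |W − C| = 53.77.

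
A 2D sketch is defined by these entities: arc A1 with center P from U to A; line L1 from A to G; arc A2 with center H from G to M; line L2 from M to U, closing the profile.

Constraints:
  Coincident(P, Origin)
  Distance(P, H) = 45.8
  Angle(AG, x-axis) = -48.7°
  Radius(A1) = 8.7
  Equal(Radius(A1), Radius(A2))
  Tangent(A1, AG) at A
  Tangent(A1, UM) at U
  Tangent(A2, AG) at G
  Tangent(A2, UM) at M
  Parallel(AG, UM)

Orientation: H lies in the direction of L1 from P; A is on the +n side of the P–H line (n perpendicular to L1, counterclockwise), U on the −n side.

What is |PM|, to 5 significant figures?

46.619

The slot axis is L1's direction at -48.7°, so u = (cos -48.7°, sin -48.7°) = (0.66000, -0.75126) and n = (−sin -48.7°, cos -48.7°) = (0.75126, 0.66000). P is at the origin and H lies 45.8 along u from P, so H = 45.8·u = (30.228, -34.408). Tangency of A1 to both parallel lines with radius 8.7 puts A and U at P ± 8.7·n: A = (6.5360, 5.7420), U = (-6.5360, -5.7420). Equal radii place G and M the same way about H: G = H + 8.7·n = (36.764, -28.666), M = H − 8.7·n = (23.692, -40.150). Then |PM| = |M − P| = 46.619.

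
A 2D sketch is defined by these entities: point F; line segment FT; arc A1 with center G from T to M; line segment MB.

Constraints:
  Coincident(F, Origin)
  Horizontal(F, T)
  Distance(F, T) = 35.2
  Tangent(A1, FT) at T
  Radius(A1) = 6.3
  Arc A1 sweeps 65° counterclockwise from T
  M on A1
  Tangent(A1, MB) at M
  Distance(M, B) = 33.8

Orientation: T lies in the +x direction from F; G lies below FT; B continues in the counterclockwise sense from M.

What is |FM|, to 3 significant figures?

29.7

The tangent condition forces GT to be normal to FT, so G = T + (0, -6.3) = (35.2, -6.30). On A1, T sits at bearing 90° from G; a 65° counterclockwise sweep puts M at bearing 155°, so M = G + 6.3·(cos 155°, sin 155°) = (29.5, -3.64). Then |FM| = |M − F| = 29.7.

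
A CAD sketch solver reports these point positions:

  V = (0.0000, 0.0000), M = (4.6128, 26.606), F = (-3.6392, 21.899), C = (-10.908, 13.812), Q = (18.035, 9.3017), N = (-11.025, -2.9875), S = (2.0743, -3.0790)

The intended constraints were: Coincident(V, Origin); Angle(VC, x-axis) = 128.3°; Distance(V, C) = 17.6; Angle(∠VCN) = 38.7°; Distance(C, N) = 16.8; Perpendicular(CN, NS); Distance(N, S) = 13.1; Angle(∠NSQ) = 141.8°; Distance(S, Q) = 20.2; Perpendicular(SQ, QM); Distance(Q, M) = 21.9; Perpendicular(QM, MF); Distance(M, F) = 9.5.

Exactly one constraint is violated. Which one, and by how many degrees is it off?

Perpendicular(QM, MF) — off by 8.10°.

V = (0.00, 0.00) ✓; VC at 128.3° ✓; |VC| = 17.60 ✓; ∠VCN = 38.70° ✓; |CN| = 16.80 ✓; ∠(CN, NS) = 90.00° ✓; |NS| = 13.10 ✓; ∠NSQ = 141.8° ✓; |SQ| = 20.20 ✓; ∠(SQ, QM) = 90.00° ✓; |QM| = 21.90 ✓; ∠(QM, MF) = 81.90° ✗; |MF| = 9.500 ✓.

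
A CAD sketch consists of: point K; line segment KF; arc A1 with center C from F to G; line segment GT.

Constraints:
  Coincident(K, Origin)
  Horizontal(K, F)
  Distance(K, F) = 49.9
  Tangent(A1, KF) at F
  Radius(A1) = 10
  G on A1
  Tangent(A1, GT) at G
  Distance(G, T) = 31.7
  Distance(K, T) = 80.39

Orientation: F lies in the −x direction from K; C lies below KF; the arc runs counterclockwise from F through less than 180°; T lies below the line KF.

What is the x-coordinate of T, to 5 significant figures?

-72.805

K is at the origin; K and F share the same y with |KF| = 49.9 and F on the −x side, so F = (-49.900, 0.0000). The tangent condition forces CF to be normal to KF, so C = F + (0, -10) = (-49.900, -10.000). Since CG ⟂ GT (tangency), |CT| = √(10.0² + 31.7²) = 33.240 regardless of where G sits on A1. So T lies on both circle(K, 80.39) and circle(C, 33.240); the below-KF intersection is T = (-72.805, -34.089). G is the foot of the tangent from T: G = (-58.884, -5.6087).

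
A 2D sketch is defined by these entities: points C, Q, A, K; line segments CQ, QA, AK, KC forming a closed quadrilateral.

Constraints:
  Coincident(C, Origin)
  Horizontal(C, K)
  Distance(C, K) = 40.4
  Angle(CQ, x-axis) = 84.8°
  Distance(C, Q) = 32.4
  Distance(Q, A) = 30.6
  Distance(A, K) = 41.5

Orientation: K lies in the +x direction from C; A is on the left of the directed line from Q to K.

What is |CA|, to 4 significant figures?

52.00

C is at the origin; C and K share the same y with |CK| = 40.4 and K in +x, so K = (40.4, 0). CQ runs at 84.8° with |CQ| = 32.4, so Q = (2.936, 32.27). A is determined by |QA| = 30.6 and |AK| = 41.5 together: it lies at the intersection of circle(Q, 30.6) and circle(K, 41.5). With |QK| = 49.44, the foot of the radical line on QK is 16.77 from Q and the perpendicular offset is √(30.6² − 16.77²) = 25.59. Taking the left-of-QK solution: A = (32.35, 40.71).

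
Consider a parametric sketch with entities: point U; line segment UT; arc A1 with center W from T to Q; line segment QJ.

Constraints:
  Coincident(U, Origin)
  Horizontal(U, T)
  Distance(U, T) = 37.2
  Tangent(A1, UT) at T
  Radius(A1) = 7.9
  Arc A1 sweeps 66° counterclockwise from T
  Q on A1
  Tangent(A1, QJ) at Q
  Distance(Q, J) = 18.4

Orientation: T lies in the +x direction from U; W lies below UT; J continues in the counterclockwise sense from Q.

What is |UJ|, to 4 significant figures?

31.12

U is at the origin; U and T share the same y with |UT| = 37.2 and T on the +x side, so T = (37.20, 0.000). A1 meets UT tangentially, so WT is at right angles to UT, so W = T + (0, -7.9) = (37.20, -7.900). On A1, T sits at bearing 90° from W; a 66° counterclockwise sweep puts Q at bearing 156°, so Q = W + 7.9·(cos 156°, sin 156°) = (29.98, -4.687). Tangency of A1 to QJ means the radius WQ is perpendicular to QJ, so QJ runs along (−sin 156°, cos 156°); with |QJ| = 18.4, J = (22.50, -21.50). Then |UJ| = |J − U| = 31.12.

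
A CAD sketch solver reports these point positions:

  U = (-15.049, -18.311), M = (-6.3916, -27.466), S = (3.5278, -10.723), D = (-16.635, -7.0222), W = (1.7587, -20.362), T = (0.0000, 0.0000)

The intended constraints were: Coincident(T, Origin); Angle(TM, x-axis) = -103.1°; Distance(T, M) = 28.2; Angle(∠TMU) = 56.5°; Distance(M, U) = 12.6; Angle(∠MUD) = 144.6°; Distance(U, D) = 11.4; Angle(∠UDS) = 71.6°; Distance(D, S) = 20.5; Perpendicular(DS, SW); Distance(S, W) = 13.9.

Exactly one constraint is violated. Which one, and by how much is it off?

Distance(S, W) = 13.9 — off by 4.10.

T = (0.00, 0.00) ✓; TM at -103.1° ✓; |TM| = 28.20 ✓; ∠TMU = 56.50° ✓; |MU| = 12.60 ✓; ∠MUD = 144.6° ✓; |UD| = 11.40 ✓; ∠UDS = 71.60° ✓; |DS| = 20.50 ✓; ∠(DS, SW) = 90.00° ✓; |SW| = 9.800 ✗.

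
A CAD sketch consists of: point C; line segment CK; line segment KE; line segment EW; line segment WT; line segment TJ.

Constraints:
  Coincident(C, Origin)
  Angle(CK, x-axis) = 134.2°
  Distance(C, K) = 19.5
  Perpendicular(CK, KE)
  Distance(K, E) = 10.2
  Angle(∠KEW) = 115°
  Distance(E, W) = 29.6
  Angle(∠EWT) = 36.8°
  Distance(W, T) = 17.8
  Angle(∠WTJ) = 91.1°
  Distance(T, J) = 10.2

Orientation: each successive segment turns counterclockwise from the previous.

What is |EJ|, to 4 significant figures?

9.450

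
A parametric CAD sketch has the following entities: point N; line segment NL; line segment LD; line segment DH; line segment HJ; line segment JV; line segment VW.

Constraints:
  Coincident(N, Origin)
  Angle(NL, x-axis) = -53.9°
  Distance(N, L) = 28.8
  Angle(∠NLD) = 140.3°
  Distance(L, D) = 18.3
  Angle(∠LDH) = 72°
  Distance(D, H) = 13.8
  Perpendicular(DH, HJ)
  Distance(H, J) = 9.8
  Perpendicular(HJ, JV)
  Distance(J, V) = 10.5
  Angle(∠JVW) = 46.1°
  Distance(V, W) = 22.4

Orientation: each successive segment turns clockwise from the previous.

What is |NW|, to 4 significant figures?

40.70

N is at the origin; NL runs at -53.9° with length 28.8, so L = (16.97, -23.27). ∠NLD = 140.3° gives LD at -93.60° from the x-axis; with |LD| = 18.3, D = (15.82, -41.53). ∠LDH = 72.0° gives DH at 158.4° from the x-axis; with |DH| = 13.8, H = (2.989, -36.45). DH is perpendicular to HJ, so HJ runs at 68.40°; with |HJ| = 9.8, J = (6.596, -27.34). The perpendicularity gives JV at right angles to HJ, so JV runs at -21.60°; with |JV| = 10.5, V = (16.36, -31.21). ∠JVW = 46.1° gives VW at -155.5° from the x-axis; with |VW| = 22.4, W = (-4.024, -40.50). Then |NW| = |W − N| = 40.70.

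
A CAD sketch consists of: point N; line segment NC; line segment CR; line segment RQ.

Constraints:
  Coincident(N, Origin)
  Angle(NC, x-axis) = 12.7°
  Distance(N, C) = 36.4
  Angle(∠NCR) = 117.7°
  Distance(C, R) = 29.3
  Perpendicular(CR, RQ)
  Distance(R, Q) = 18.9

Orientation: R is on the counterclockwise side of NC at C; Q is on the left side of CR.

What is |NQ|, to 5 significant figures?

48.104

∠NCR = 117.7°, so CR runs at 12.7° + (180° − 117.7°) = 75.000° from the x-axis; with |CR| = 29.3, R = C + 29.3·(cos 75.000°, sin 75.000°) = (43.093, 36.304). CR is perpendicular to RQ; with |RQ| = 18.9 on the left of CR, Q = R + 18.9·(-0.96593, 0.25882) = (24.837, 41.196). Then |NQ| = |Q − N| = 48.104.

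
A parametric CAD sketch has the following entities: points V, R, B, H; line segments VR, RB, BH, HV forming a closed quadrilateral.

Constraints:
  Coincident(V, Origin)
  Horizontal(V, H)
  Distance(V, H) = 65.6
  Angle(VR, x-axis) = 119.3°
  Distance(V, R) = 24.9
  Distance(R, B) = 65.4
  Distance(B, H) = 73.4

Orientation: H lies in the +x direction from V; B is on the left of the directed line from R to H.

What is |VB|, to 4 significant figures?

75.50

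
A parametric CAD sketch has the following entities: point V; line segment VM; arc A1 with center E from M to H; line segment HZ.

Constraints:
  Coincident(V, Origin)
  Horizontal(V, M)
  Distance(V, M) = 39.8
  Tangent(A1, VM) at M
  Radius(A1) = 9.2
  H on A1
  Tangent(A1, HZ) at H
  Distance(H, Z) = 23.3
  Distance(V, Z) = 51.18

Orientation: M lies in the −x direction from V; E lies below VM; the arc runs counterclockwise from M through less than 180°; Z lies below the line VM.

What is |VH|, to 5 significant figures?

49.872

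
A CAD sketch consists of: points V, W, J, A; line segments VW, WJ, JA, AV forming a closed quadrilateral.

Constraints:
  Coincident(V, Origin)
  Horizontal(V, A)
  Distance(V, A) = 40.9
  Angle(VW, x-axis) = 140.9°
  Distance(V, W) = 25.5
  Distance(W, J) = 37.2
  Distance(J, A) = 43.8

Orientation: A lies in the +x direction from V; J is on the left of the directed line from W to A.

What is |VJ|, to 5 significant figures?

36.133

Checks: |WJ| = 37.20 ✓; |JA| = 43.80 ✓.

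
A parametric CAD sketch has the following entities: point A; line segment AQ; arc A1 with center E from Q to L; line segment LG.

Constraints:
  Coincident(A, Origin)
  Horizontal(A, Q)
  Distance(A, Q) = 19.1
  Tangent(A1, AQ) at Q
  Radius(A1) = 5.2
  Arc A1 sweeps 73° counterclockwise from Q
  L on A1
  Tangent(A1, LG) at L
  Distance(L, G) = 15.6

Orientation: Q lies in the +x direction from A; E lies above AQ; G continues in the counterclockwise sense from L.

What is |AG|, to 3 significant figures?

34.1

A is at the origin; A and Q share the same y with |AQ| = 19.1 and Q on the +x side, so Q = (19.1, 0.00). A1 meets AQ tangentially, so EQ is at right angles to AQ, so E = Q + (0, 5.2) = (19.1, 5.20). On A1, Q sits at bearing -90° from E; a 73° counterclockwise sweep puts L at bearing -17°, so L = E + 5.2·(cos -17°, sin -17°) = (24.1, 3.68). Tangency of A1 to LG means the radius EL is perpendicular to LG, so LG runs along (−sin -17°, cos -17°); with |LG| = 15.6, G = (28.6, 18.6). Then |AG| = |G − A| = 34.1.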